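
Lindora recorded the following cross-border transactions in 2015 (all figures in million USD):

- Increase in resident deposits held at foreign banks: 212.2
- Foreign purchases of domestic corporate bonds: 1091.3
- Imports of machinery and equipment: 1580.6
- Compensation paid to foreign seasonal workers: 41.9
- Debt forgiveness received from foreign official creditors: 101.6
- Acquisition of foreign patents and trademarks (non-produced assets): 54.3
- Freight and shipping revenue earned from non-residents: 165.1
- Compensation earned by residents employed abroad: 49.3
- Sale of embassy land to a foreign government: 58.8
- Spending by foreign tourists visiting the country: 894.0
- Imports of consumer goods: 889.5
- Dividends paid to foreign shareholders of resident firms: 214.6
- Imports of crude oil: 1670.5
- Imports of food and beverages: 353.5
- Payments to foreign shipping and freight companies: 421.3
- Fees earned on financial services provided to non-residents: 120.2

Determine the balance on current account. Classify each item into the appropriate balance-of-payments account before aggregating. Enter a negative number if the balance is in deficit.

Goods: -1580.6 - 1670.5 - 353.5 - 889.5 = -4494.1
Services: -421.3 + 120.2 + 165.1 + 894.0 = 758.0
Primary income: 49.3 - 214.6 - 41.9 = -207.2
Current account = (-4494.1) + 758.0 + (-207.2) = -3943.3
(Excluded from the current account — financial account: increase in resident deposits held at foreign banks 212.2, foreign purchases of domestic corporate bonds 1091.3; capital account: debt forgiveness received from foreign official creditors 101.6, acquisition of foreign patents and trademarks (non-produced assets) 54.3, sale of embassy land to a foreign government 58.8.)

-3943.3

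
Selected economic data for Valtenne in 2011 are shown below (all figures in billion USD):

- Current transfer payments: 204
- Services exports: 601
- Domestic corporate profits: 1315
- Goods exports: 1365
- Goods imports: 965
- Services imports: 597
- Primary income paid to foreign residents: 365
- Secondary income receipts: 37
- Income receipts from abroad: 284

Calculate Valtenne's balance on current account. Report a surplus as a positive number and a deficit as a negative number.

156

Goods balance = 1365 - 965 = 400
Services balance = 601 - 597 = 4
Trade balance (goods + services) = 400 + 4 = 404
Net primary income = 284 - 365 = -81
Net secondary income = 37 - 204 = -167
Current account = 404 + (-81) + (-167) = 156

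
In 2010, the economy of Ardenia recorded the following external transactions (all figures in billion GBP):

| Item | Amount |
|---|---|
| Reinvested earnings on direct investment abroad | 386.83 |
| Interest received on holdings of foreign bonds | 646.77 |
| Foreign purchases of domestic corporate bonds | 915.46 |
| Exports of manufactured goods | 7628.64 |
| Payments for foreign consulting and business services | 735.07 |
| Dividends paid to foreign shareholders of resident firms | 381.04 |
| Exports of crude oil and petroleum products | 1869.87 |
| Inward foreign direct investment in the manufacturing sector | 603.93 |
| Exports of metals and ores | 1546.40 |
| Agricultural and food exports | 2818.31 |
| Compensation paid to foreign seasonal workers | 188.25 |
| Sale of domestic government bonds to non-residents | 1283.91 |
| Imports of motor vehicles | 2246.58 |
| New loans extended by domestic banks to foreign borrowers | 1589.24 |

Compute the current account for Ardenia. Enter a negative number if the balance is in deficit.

Goods: 1546.40 - 2246.58 + 7628.64 + 1869.87 + 2818.31 = 11616.64
Services: -735.07
Primary income: -381.04 + 386.83 + 646.77 - 188.25 = 464.31
Current account = 11616.64 + (-735.07) + 464.31 = 11345.88
(Excluded from the current account — financial account: foreign purchases of domestic corporate bonds 915.46, inward foreign direct investment in the manufacturing sector 603.93, sale of domestic government bonds to non-residents 1283.91, new loans extended by domestic banks to foreign borrowers 1589.24.)

11345.88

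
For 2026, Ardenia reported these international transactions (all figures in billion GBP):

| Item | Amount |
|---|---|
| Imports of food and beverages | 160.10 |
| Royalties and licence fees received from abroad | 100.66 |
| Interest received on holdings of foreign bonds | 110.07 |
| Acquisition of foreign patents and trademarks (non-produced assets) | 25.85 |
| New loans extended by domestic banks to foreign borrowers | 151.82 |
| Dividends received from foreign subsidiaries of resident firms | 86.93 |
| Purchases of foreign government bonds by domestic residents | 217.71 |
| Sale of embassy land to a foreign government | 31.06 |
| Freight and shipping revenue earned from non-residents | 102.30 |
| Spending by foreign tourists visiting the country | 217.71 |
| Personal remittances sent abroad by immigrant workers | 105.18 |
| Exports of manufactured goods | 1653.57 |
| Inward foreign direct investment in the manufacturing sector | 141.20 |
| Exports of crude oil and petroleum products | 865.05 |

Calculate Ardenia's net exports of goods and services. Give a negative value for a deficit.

2779.19

Goods: 865.05 - 160.10 + 1653.57 = 2358.52
Services: 100.66 + 102.30 + 217.71 = 420.67
Trade balance = 2358.52 + 420.67 = 2779.19
(Excluded from the trade balance — primary income: interest received on holdings of foreign bonds 110.07, dividends received from foreign subsidiaries of resident firms 86.93; capital account: acquisition of foreign patents and trademarks (non-produced assets) 25.85, sale of embassy land to a foreign government 31.06; financial account: new loans extended by domestic banks to foreign borrowers 151.82, purchases of foreign government bonds by domestic residents 217.71, inward foreign direct investment in the manufacturing sector 141.20; secondary income: personal remittances sent abroad by immigrant workers 105.18.)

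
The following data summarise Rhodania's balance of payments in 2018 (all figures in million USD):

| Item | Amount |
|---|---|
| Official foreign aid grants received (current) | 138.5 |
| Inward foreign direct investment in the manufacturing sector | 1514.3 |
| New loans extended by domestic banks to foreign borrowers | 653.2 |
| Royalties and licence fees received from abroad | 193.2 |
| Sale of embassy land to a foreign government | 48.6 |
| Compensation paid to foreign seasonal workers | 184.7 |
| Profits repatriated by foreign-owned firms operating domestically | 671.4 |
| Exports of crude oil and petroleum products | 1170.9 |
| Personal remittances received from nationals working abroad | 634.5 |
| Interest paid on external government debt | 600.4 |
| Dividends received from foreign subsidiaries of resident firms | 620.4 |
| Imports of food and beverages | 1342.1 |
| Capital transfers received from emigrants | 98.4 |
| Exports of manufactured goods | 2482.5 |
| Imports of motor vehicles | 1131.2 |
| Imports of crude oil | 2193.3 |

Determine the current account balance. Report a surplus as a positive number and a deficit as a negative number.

Goods: 1170.9 - 1131.2 + 2482.5 - 2193.3 - 1342.1 = -1013.2
Services: 193.2
Primary income: -600.4 + 620.4 - 671.4 - 184.7 = -836.1
Secondary income: 634.5 + 138.5 = 773.0
Current account = (-1013.2) + 193.2 + (-836.1) + 773.0 = -883.1
(Excluded from the current account — financial account: inward foreign direct investment in the manufacturing sector 1514.3, new loans extended by domestic banks to foreign borrowers 653.2; capital account: sale of embassy land to a foreign government 48.6, capital transfers received from emigrants 98.4.)

-883.1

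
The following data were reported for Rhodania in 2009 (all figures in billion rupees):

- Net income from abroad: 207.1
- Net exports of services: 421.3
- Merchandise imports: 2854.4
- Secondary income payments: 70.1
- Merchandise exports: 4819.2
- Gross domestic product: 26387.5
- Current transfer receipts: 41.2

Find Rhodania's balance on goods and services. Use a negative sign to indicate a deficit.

2386.1

Goods balance = 4819.2 - 2854.4 = 1964.8
Services balance = 421.3
Trade balance (goods + services) = 1964.8 + 421.3 = 2386.1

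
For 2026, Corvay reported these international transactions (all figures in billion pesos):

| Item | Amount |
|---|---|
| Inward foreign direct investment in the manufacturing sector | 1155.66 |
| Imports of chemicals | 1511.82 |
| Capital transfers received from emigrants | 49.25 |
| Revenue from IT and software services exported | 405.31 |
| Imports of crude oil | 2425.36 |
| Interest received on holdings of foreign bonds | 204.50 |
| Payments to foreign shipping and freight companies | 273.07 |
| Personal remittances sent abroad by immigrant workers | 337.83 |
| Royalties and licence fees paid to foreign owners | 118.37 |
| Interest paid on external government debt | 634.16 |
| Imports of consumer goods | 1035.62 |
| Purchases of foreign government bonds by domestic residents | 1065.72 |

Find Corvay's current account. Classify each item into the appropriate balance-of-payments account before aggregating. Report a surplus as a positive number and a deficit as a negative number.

Goods: -2425.36 - 1511.82 - 1035.62 = -4972.80
Services: -118.37 - 273.07 + 405.31 = 13.87
Primary income: 204.50 - 634.16 = -429.66
Secondary income: -337.83
Current account = (-4972.80) + 13.87 + (-429.66) + (-337.83) = -5726.42
(Excluded from the current account — financial account: inward foreign direct investment in the manufacturing sector 1155.66, purchases of foreign government bonds by domestic residents 1065.72; capital account: capital transfers received from emigrants 49.25.)

-5726.42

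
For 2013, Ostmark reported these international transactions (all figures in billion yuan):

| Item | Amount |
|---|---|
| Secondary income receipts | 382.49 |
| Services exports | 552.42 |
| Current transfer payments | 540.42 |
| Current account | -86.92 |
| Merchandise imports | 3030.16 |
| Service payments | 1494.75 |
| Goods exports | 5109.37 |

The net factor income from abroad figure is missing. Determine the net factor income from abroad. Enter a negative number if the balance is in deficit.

Current account = goods balance + services balance + net primary income + net secondary income
Sum of the known components = 978.95
Net factor income from abroad = CA - (known components) = -86.92 - 978.95 = -1065.87

-1065.87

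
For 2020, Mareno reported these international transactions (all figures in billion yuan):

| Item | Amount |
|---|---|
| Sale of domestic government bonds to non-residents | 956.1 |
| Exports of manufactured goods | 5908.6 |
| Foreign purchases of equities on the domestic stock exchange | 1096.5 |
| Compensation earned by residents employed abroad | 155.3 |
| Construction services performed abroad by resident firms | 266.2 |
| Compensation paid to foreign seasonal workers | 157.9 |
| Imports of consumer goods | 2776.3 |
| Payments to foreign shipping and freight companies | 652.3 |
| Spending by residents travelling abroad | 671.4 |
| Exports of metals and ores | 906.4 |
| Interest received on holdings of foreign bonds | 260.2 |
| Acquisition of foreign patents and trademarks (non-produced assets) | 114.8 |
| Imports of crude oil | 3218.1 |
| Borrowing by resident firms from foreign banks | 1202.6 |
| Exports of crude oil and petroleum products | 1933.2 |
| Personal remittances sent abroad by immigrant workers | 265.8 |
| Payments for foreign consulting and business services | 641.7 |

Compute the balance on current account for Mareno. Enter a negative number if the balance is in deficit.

Goods: 5908.6 - 2776.3 + 1933.2 - 3218.1 + 906.4 = 2753.8
Services: -671.4 - 641.7 + 266.2 - 652.3 = -1699.2
Primary income: -157.9 + 260.2 + 155.3 = 257.6
Secondary income: -265.8
Current account = 2753.8 + (-1699.2) + 257.6 + (-265.8) = 1046.4
(Excluded from the current account — financial account: sale of domestic government bonds to non-residents 956.1, foreign purchases of equities on the domestic stock exchange 1096.5, borrowing by resident firms from foreign banks 1202.6; capital account: acquisition of foreign patents and trademarks (non-produced assets) 114.8.)

1046.4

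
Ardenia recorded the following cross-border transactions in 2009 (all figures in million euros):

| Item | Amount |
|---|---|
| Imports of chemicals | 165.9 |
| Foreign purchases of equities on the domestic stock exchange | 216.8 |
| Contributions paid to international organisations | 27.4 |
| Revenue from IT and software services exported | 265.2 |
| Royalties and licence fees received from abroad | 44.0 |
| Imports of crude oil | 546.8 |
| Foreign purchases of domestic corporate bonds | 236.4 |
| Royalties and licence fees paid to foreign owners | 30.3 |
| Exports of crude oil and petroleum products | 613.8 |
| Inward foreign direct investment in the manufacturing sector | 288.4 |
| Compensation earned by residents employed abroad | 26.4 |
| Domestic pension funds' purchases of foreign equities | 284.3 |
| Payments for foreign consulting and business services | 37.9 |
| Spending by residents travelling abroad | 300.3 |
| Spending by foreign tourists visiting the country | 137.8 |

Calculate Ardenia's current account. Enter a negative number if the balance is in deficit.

-21.4

Goods: -165.9 - 546.8 + 613.8 = -98.9
Services: 265.2 - 37.9 - 300.3 - 30.3 + 44.0 + 137.8 = 78.5
Primary income: 26.4
Secondary income: -27.4
Current account = (-98.9) + 78.5 + 26.4 + (-27.4) = -21.4
(Excluded from the current account — financial account: foreign purchases of equities on the domestic stock exchange 216.8, foreign purchases of domestic corporate bonds 236.4, inward foreign direct investment in the manufacturing sector 288.4, domestic pension funds' purchases of foreign equities 284.3.)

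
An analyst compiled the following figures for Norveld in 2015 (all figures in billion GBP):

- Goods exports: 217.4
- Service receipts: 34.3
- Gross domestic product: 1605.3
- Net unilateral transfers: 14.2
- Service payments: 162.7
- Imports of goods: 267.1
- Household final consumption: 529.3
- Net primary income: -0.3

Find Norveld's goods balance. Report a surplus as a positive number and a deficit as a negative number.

-49.7

Goods balance = 217.4 - 267.1 = -49.7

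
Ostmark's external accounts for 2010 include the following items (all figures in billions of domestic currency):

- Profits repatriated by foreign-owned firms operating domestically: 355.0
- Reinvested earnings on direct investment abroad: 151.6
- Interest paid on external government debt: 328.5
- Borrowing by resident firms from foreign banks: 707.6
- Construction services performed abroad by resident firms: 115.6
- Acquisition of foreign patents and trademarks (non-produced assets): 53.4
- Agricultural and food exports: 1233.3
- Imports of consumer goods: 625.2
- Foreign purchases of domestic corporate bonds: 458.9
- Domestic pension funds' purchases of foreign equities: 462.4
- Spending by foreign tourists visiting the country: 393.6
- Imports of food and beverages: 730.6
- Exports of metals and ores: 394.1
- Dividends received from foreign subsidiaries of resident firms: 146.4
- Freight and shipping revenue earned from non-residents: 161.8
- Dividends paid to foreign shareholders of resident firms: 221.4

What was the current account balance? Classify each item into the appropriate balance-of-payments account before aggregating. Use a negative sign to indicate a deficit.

335.7

Goods: 1233.3 - 625.2 - 730.6 + 394.1 = 271.6
Services: 393.6 + 115.6 + 161.8 = 671.0
Primary income: -328.5 + 151.6 - 355.0 + 146.4 - 221.4 = -606.9
Current account = 271.6 + 671.0 + (-606.9) = 335.7
(Excluded from the current account — financial account: borrowing by resident firms from foreign banks 707.6, foreign purchases of domestic corporate bonds 458.9, domestic pension funds' purchases of foreign equities 462.4; capital account: acquisition of foreign patents and trademarks (non-produced assets) 53.4.)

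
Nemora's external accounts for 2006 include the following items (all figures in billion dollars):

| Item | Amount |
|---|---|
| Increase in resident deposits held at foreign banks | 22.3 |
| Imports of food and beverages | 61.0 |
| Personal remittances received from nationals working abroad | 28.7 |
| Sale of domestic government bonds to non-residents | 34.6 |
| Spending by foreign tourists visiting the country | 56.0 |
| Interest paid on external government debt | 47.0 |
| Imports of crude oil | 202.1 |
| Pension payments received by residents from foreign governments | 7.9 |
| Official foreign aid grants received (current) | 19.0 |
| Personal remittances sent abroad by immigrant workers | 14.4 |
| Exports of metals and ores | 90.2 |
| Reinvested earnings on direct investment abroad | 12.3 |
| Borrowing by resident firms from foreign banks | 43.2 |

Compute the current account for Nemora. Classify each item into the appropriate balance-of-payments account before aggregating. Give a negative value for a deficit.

-110.4

Goods: 90.2 - 61.0 - 202.1 = -172.9
Services: 56.0
Primary income: 12.3 - 47.0 = -34.7
Secondary income: -14.4 + 7.9 + 19.0 + 28.7 = 41.2
Current account = (-172.9) + 56.0 + (-34.7) + 41.2 = -110.4
(Excluded from the current account — financial account: increase in resident deposits held at foreign banks 22.3, sale of domestic government bonds to non-residents 34.6, borrowing by resident firms from foreign banks 43.2.)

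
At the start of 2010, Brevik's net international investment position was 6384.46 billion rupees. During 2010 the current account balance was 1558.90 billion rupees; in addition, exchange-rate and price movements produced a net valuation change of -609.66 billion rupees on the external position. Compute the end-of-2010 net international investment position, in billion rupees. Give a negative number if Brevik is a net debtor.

Change in NIIP = current account + net valuation change = 1558.90 + (-609.66) = 949.24
End-of-year NIIP = 6384.46 + 949.24 = 7333.70

7333.70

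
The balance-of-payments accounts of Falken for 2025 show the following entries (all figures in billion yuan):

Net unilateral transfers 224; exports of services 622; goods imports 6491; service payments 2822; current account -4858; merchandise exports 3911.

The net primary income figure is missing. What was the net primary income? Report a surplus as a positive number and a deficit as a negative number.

-302

Current account = goods balance + services balance + net primary income + net secondary income
Sum of the known components = -4556
Net primary income = CA - (known components) = -4858 - (-4556) = -302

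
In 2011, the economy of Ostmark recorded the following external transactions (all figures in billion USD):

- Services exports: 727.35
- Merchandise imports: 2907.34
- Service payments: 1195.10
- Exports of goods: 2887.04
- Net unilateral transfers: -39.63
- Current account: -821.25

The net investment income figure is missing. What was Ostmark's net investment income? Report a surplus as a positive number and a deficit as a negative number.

Current account = goods balance + services balance + net primary income + net secondary income
Sum of the known components = -527.68
Net investment income = CA - (known components) = -821.25 - (-527.68) = -293.57

-293.57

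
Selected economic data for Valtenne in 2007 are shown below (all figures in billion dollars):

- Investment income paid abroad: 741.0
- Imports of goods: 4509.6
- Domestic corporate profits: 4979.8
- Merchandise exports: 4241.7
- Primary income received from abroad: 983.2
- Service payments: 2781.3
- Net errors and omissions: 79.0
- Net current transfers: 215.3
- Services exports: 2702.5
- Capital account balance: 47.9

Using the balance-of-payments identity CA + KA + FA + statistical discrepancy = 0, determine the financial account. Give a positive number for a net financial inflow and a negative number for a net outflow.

Goods balance = 4241.7 - 4509.6 = -267.9
Services balance = 2702.5 - 2781.3 = -78.8
Trade balance (goods + services) = -267.9 + (-78.8) = -346.7
Net primary income = 983.2 - 741.0 = 242.2
Net secondary income = 215.3
Current account = -346.7 + 242.2 + 215.3 = 110.8
Financial account = -(110.8 + 47.9 + 79.0) = -237.7

-237.7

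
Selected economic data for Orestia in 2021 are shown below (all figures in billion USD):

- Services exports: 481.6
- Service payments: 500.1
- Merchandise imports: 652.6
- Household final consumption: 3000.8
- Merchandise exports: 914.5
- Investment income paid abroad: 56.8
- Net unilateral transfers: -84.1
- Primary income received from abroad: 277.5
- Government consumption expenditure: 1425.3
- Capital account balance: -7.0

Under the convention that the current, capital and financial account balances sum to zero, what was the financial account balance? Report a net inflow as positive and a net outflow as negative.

-373.0

Goods balance = 914.5 - 652.6 = 261.9
Services balance = 481.6 - 500.1 = -18.5
Trade balance (goods + services) = 261.9 + (-18.5) = 243.4
Net primary income = 277.5 - 56.8 = 220.7
Net secondary income = -84.1
Current account = 243.4 + 220.7 + (-84.1) = 380.0
Financial account = -(380.0 + (-7.0)) = -373.0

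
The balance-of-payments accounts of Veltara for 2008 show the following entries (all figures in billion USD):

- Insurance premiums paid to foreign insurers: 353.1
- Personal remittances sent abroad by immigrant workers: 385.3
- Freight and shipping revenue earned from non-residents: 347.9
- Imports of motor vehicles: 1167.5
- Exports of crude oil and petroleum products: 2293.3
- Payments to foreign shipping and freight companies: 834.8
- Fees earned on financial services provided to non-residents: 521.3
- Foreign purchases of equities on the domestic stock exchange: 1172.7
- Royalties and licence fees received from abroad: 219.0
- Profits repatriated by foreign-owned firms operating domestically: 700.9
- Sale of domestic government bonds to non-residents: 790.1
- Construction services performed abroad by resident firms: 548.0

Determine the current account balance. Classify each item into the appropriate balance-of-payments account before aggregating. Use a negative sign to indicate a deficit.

487.9

Goods: 2293.3 - 1167.5 = 1125.8
Services: -353.1 + 219.0 + 521.3 - 834.8 + 548.0 + 347.9 = 448.3
Primary income: -700.9
Secondary income: -385.3
Current account = 1125.8 + 448.3 + (-700.9) + (-385.3) = 487.9
(Excluded from the current account — financial account: foreign purchases of equities on the domestic stock exchange 1172.7, sale of domestic government bonds to non-residents 790.1.)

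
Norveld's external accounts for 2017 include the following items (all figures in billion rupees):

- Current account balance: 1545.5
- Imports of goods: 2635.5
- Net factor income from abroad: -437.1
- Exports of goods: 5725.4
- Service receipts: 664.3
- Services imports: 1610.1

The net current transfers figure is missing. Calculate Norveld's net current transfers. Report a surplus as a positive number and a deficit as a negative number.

-161.5

Current account = goods balance + services balance + net primary income + net secondary income
Sum of the known components = 1707.0
Net current transfers = CA - (known components) = 1545.5 - 1707.0 = -161.5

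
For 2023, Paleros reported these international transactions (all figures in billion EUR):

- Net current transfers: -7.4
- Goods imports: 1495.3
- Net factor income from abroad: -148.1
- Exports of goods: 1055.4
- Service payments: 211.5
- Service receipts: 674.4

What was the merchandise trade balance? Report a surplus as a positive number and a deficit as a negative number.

Goods balance = 1055.4 - 1495.3 = -439.9

-439.9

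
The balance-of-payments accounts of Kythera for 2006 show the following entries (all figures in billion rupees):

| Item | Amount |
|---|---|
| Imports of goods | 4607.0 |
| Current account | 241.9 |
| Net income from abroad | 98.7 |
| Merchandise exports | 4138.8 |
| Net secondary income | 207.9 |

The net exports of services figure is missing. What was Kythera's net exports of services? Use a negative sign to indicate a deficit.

Current account = goods balance + services balance + net primary income + net secondary income
Sum of the known components = -161.6
Net exports of services = CA - (known components) = 241.9 - (-161.6) = 403.5

403.5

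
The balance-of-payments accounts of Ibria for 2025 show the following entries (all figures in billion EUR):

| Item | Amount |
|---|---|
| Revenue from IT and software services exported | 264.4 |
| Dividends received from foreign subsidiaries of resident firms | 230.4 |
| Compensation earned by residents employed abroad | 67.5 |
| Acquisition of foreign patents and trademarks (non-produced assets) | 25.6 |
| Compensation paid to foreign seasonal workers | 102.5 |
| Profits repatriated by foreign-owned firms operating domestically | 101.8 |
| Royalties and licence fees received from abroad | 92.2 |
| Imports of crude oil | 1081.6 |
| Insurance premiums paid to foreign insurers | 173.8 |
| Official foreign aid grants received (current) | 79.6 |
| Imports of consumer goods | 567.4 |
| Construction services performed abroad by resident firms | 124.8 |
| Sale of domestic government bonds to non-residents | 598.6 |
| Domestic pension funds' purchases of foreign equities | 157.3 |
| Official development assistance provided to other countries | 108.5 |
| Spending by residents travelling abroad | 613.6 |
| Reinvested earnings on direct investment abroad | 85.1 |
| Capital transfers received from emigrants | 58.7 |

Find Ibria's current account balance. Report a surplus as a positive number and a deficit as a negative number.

-1805.2

Goods: -1081.6 - 567.4 = -1649.0
Services: -613.6 + 124.8 - 173.8 + 264.4 + 92.2 = -306.0
Primary income: 230.4 + 67.5 - 102.5 - 101.8 + 85.1 = 178.7
Secondary income: -108.5 + 79.6 = -28.9
Current account = (-1649.0) + (-306.0) + 178.7 + (-28.9) = -1805.2
(Excluded from the current account — capital account: acquisition of foreign patents and trademarks (non-produced assets) 25.6, capital transfers received from emigrants 58.7; financial account: sale of domestic government bonds to non-residents 598.6, domestic pension funds' purchases of foreign equities 157.3.)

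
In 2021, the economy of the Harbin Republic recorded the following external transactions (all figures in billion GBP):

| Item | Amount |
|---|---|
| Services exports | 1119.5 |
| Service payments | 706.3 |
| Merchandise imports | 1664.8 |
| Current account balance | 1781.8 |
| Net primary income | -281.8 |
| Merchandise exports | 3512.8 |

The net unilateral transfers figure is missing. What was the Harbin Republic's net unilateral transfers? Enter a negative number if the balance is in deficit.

-197.6

Current account = goods balance + services balance + net primary income + net secondary income
Sum of the known components = 1979.4
Net unilateral transfers = CA - (known components) = 1781.8 - 1979.4 = -197.6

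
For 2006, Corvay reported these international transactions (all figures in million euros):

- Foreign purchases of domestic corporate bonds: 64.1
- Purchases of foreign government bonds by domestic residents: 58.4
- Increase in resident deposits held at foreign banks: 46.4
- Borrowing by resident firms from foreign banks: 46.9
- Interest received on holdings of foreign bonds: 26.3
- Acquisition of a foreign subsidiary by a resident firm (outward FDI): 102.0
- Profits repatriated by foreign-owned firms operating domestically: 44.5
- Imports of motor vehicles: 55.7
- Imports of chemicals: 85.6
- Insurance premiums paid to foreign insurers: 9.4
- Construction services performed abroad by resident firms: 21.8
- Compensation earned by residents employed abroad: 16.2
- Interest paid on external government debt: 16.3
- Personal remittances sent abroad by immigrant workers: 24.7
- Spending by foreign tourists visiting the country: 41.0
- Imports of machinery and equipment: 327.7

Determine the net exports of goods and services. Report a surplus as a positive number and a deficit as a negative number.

Goods: -85.6 - 327.7 - 55.7 = -469.0
Services: 21.8 - 9.4 + 41.0 = 53.4
Trade balance = -469.0 + 53.4 = -415.6
(Excluded from the trade balance — financial account: foreign purchases of domestic corporate bonds 64.1, purchases of foreign government bonds by domestic residents 58.4, increase in resident deposits held at foreign banks 46.4, borrowing by resident firms from foreign banks 46.9, acquisition of a foreign subsidiary by a resident firm (outward FDI) 102.0; primary income: interest received on holdings of foreign bonds 26.3, profits repatriated by foreign-owned firms operating domestically 44.5, compensation earned by residents employed abroad 16.2, interest paid on external government debt 16.3; secondary income: personal remittances sent abroad by immigrant workers 24.7.)

-415.6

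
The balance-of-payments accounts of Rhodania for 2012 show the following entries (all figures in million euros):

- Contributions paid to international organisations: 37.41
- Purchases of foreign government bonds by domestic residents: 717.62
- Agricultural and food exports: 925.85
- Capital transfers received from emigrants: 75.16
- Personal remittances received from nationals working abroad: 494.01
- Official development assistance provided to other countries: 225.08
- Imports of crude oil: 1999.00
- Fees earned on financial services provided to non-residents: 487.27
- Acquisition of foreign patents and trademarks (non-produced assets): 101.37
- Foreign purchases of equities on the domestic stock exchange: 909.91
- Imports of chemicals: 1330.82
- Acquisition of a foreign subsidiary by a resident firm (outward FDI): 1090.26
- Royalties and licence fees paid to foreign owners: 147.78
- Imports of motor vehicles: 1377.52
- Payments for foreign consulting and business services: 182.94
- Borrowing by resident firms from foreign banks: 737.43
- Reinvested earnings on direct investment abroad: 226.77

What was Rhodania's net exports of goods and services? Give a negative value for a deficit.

-3624.94

Goods: -1330.82 - 1377.52 + 925.85 - 1999.00 = -3781.49
Services: 487.27 - 147.78 - 182.94 = 156.55
Trade balance = -3781.49 + 156.55 = -3624.94
(Excluded from the trade balance — secondary income: contributions paid to international organisations 37.41, personal remittances received from nationals working abroad 494.01, official development assistance provided to other countries 225.08; financial account: purchases of foreign government bonds by domestic residents 717.62, foreign purchases of equities on the domestic stock exchange 909.91, acquisition of a foreign subsidiary by a resident firm (outward FDI) 1090.26, borrowing by resident firms from foreign banks 737.43; capital account: capital transfers received from emigrants 75.16, acquisition of foreign patents and trademarks (non-produced assets) 101.37; primary income: reinvested earnings on direct investment abroad 226.77.)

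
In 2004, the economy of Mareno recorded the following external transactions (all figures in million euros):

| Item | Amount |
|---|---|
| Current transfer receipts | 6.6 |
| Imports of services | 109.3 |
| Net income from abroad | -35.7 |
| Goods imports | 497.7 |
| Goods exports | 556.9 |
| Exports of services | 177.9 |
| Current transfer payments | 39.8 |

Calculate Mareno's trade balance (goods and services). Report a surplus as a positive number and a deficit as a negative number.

Goods balance = 556.9 - 497.7 = 59.2
Services balance = 177.9 - 109.3 = 68.6
Trade balance (goods + services) = 59.2 + 68.6 = 127.8

127.8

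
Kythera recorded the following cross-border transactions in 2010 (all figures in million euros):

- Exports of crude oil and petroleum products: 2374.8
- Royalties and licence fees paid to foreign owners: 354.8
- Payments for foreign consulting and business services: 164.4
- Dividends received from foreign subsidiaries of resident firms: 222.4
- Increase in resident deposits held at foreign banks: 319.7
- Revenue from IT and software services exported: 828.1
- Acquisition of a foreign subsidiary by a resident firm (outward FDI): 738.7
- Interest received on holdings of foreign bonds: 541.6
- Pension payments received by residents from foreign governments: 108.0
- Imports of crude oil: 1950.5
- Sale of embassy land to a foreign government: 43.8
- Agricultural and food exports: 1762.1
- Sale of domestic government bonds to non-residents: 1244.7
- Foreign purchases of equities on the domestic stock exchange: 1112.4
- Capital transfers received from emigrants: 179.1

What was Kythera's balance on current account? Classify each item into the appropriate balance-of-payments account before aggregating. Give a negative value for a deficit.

3367.3

Goods: 1762.1 + 2374.8 - 1950.5 = 2186.4
Services: 828.1 - 354.8 - 164.4 = 308.9
Primary income: 541.6 + 222.4 = 764.0
Secondary income: 108.0
Current account = 2186.4 + 308.9 + 764.0 + 108.0 = 3367.3
(Excluded from the current account — financial account: increase in resident deposits held at foreign banks 319.7, acquisition of a foreign subsidiary by a resident firm (outward FDI) 738.7, sale of domestic government bonds to non-residents 1244.7, foreign purchases of equities on the domestic stock exchange 1112.4; capital account: sale of embassy land to a foreign government 43.8, capital transfers received from emigrants 179.1.)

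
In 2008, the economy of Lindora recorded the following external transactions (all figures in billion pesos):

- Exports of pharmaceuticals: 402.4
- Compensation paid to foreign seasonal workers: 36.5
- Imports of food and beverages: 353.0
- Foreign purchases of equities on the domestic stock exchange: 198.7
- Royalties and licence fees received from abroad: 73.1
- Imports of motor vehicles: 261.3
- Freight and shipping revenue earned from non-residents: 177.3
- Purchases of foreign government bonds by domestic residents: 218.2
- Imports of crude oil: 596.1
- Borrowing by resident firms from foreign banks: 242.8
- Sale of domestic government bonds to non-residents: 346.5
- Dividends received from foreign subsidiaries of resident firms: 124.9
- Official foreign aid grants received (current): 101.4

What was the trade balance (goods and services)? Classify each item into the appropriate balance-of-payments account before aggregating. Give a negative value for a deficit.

-557.6

Goods: 402.4 - 596.1 - 261.3 - 353.0 = -808.0
Services: 177.3 + 73.1 = 250.4
Trade balance = -808.0 + 250.4 = -557.6
(Excluded from the trade balance — primary income: compensation paid to foreign seasonal workers 36.5, dividends received from foreign subsidiaries of resident firms 124.9; financial account: foreign purchases of equities on the domestic stock exchange 198.7, purchases of foreign government bonds by domestic residents 218.2, borrowing by resident firms from foreign banks 242.8, sale of domestic government bonds to non-residents 346.5; secondary income: official foreign aid grants received (current) 101.4.)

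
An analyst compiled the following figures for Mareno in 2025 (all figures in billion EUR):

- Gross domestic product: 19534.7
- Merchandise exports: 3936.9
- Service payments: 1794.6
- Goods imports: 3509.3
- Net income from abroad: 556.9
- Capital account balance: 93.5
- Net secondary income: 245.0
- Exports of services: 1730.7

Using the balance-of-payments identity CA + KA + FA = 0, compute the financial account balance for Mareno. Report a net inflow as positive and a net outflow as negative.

Goods balance = 3936.9 - 3509.3 = 427.6
Services balance = 1730.7 - 1794.6 = -63.9
Trade balance (goods + services) = 427.6 + (-63.9) = 363.7
Net primary income = 556.9
Net secondary income = 245.0
Current account = 363.7 + 556.9 + 245.0 = 1165.6
Financial account = -(1165.6 + 93.5) = -1259.1

-1259.1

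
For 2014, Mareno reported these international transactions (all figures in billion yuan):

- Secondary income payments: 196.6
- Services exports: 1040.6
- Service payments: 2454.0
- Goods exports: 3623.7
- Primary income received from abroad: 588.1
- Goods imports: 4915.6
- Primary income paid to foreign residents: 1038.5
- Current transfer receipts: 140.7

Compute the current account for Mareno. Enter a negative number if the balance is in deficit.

-3211.6

Goods balance = 3623.7 - 4915.6 = -1291.9
Services balance = 1040.6 - 2454.0 = -1413.4
Trade balance (goods + services) = -1291.9 + (-1413.4) = -2705.3
Net primary income = 588.1 - 1038.5 = -450.4
Net secondary income = 140.7 - 196.6 = -55.9
Current account = -2705.3 + (-450.4) + (-55.9) = -3211.6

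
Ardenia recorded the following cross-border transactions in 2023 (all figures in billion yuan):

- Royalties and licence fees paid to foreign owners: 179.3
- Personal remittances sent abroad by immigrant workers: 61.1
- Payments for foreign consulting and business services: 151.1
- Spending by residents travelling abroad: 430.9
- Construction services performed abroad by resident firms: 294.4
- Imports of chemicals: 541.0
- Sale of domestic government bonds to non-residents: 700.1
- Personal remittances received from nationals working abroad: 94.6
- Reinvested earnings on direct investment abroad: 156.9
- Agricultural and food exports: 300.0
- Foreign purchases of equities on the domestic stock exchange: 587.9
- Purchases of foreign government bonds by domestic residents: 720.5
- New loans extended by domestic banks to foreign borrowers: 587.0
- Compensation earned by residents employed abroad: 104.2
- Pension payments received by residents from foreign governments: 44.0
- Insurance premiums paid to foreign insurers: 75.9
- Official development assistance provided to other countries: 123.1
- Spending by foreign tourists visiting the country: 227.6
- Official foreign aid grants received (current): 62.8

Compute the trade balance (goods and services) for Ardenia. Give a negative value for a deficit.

Goods: 300.0 - 541.0 = -241.0
Services: 227.6 - 179.3 - 75.9 - 151.1 - 430.9 + 294.4 = -315.2
Trade balance = -241.0 + (-315.2) = -556.2
(Excluded from the trade balance — secondary income: personal remittances sent abroad by immigrant workers 61.1, personal remittances received from nationals working abroad 94.6, pension payments received by residents from foreign governments 44.0, official development assistance provided to other countries 123.1, official foreign aid grants received (current) 62.8; financial account: sale of domestic government bonds to non-residents 700.1, foreign purchases of equities on the domestic stock exchange 587.9, purchases of foreign government bonds by domestic residents 720.5, new loans extended by domestic banks to foreign borrowers 587.0; primary income: reinvested earnings on direct investment abroad 156.9, compensation earned by residents employed abroad 104.2.)

-556.2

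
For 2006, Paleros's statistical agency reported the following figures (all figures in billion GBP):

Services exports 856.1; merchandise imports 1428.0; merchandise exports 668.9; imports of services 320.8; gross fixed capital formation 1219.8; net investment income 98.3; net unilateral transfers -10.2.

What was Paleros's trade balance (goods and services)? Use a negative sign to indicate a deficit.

Goods balance = 668.9 - 1428.0 = -759.1
Services balance = 856.1 - 320.8 = 535.3
Trade balance (goods + services) = -759.1 + 535.3 = -223.8

-223.8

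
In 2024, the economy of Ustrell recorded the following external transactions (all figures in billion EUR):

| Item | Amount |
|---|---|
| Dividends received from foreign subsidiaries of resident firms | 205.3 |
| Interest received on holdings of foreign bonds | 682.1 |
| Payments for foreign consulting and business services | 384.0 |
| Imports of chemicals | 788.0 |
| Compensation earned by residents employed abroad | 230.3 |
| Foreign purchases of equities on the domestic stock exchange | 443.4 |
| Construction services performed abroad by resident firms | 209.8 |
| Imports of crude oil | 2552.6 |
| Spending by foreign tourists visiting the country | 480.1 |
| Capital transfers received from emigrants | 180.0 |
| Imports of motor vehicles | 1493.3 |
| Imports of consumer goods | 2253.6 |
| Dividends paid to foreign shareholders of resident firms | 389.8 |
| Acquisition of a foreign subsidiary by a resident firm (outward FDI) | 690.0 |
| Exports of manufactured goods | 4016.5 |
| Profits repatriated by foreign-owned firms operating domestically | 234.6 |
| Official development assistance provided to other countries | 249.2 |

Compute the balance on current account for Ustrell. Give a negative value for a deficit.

-2521.0

Goods: -1493.3 - 788.0 + 4016.5 - 2552.6 - 2253.6 = -3071.0
Services: 480.1 + 209.8 - 384.0 = 305.9
Primary income: 682.1 + 205.3 - 234.6 + 230.3 - 389.8 = 493.3
Secondary income: -249.2
Current account = (-3071.0) + 305.9 + 493.3 + (-249.2) = -2521.0
(Excluded from the current account — financial account: foreign purchases of equities on the domestic stock exchange 443.4, acquisition of a foreign subsidiary by a resident firm (outward FDI) 690.0; capital account: capital transfers received from emigrants 180.0.)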